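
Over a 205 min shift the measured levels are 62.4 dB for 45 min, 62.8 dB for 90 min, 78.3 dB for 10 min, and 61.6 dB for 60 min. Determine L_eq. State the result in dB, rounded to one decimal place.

66.9 dB

L_eq = 10·log₁₀[(1/T)·Σ tᵢ·10^(Lᵢ/10)] with T = 205 min.
Σ tᵢ·10^(Lᵢ/10) = 45·10^(62.4/10) + 90·10^(62.8/10) + 10·10^(78.3/10) + 60·10^(61.6/10) = 1.013e+09.
L_eq = 10·log₁₀(1.013e+09/205) = 66.94 dB.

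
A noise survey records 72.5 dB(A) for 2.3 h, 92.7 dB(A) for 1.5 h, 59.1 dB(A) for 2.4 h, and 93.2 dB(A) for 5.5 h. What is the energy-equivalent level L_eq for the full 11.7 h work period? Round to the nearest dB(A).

91 dB(A)

The energy average is taken in the linear domain: L_eq = 10·log₁₀[(Σ tᵢ·10^(Lᵢ/10))/T], T = 11.7 h.
Σ tᵢ·10^(Lᵢ/10) = 2.3·10^(72.5/10) + 1.5·10^(92.7/10) + 2.4·10^(59.1/10) + 5.5·10^(93.2/10) = 1.433e+10.
L_eq = 10·log₁₀(1.433e+10/11.7) = 90.88 dB(A).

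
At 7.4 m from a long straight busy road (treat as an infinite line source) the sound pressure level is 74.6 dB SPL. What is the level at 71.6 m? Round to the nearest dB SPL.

65 dB SPL

For a line source, L₂ = L₁ − 10·log₁₀(r₂/r₁).
L₂ = 74.6 − 10·log₁₀(71.6/7.4) = 74.6 − 9.857 = 64.74 dB SPL.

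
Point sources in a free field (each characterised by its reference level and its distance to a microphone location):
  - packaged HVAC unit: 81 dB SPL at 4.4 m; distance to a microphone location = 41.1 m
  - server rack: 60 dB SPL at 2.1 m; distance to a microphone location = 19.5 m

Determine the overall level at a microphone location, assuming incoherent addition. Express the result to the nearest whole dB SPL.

Apply inverse-square spreading to bring every level to the receiver, then sum 10^(L/10).
packaged HVAC unit: 81 − 20·log₁₀(41.1/4.4) = 81 − 19.41 = 61.59 dB SPL.
server rack: 60 − 20·log₁₀(19.5/2.1) = 60 − 19.36 = 40.64 dB SPL.
Σ 10^(L/10) = 1.454e+06 → L_total = 10·log₁₀(1.454e+06) = 61.63 dB SPL.

62 dB SPL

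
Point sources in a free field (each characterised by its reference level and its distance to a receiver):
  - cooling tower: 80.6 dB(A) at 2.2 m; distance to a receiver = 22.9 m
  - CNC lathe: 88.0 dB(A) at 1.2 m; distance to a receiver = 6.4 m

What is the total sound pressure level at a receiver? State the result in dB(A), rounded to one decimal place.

First find each source's level at the receiver (point-source: −20·log₁₀(r/r_ref)), then combine on an intensity basis.
cooling tower: 80.6 − 20·log₁₀(22.9/2.2) = 80.6 − 20.35 = 60.25 dB(A).
CNC lathe: 88.0 − 20·log₁₀(6.4/1.2) = 88.0 − 14.54 = 73.46 dB(A).
Σ 10^(L/10) = 2.324e+07 → L_total = 10·log₁₀(2.324e+07) = 73.66 dB(A).

73.7 dB(A)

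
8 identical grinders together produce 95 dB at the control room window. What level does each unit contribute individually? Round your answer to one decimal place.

86.0 dB

8 equal contributions raise the level by 10·log₁₀ 8 = 9.031 dB, so each unit alone gives 95 − 9.031.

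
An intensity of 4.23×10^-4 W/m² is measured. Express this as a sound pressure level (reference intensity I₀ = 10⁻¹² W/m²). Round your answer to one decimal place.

86.3 dB

I/I₀ = 4.23×10^-4/10⁻¹² = 4.23×10^8, and L = 10·log₁₀(I/I₀).
L = 10·(0.6263 + 8) = 86.26 dB.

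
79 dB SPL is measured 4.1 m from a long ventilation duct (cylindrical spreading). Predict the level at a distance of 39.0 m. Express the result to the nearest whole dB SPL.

Cylindrical spreading from a line source gives a 10·log₁₀(r₂/r₁) drop.
L₂ = 79 − 10·log₁₀(39.0/4.1) = 79 − 9.783 = 69.22 dB SPL.

69 dB SPL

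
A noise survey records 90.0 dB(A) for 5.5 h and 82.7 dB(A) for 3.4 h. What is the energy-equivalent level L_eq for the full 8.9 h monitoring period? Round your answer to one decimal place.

88.4 dB(A)

The energy average is taken in the linear domain: L_eq = 10·log₁₀[(Σ tᵢ·10^(Lᵢ/10))/T], T = 8.9 h.
Σ tᵢ·10^(Lᵢ/10) = 5.5·10^(90.0/10) + 3.4·10^(82.7/10) = 6.133e+09.
L_eq = 10·log₁₀(6.133e+09/8.9) = 88.38 dB(A).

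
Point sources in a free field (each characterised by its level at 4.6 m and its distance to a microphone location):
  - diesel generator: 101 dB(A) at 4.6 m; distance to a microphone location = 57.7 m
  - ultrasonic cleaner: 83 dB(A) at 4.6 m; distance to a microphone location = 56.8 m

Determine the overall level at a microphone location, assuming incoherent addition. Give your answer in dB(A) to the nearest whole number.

Propagate each source to the receiver with L = L_ref − 20·log₁₀(r/r_ref), then add intensities.
diesel generator: 101 − 20·log₁₀(57.7/4.6) = 101 − 21.97 = 79.03 dB(A).
ultrasonic cleaner: 83 − 20·log₁₀(56.8/4.6) = 83 − 21.83 = 61.17 dB(A).
Σ 10^(L/10) = 8.132e+07 → L_total = 10·log₁₀(8.132e+07) = 79.10 dB(A).

79 dB(A)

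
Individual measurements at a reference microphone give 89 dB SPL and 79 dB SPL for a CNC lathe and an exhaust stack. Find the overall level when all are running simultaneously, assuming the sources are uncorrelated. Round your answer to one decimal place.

For uncorrelated sources the intensities add, so convert each level to linear form, sum, and take 10·log₁₀ of the total.
Σ 10^(L/10) = 10^(89/10) + 10^(79/10) = 8.738e+08.
L_total = 10·log₁₀(8.738e+08) = 89.41 dB SPL.

89.4 dB SPL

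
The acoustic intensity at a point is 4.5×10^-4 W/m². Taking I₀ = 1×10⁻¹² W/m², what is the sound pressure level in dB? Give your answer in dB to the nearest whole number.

Dividing by I₀ shifts the exponent by 12: I/I₀ = 4.5×10^8.
L = 10·(0.6532 + 8) = 86.53 dB.

87 dB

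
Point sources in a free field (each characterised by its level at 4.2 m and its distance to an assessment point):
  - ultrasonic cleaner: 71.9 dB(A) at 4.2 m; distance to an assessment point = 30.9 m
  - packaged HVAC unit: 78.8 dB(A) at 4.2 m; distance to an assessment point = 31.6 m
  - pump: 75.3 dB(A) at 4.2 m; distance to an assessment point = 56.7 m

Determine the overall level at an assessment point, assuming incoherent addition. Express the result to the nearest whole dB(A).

Propagate each source to the receiver with L = L_ref − 20·log₁₀(r/r_ref), then add intensities.
ultrasonic cleaner: 71.9 − 20·log₁₀(30.9/4.2) = 71.9 − 17.33 = 54.57 dB(A).
packaged HVAC unit: 78.8 − 20·log₁₀(31.6/4.2) = 78.8 − 17.53 = 61.27 dB(A).
pump: 75.3 − 20·log₁₀(56.7/4.2) = 75.3 − 22.61 = 52.69 dB(A).
Σ 10^(L/10) = 1.812e+06 → L_total = 10·log₁₀(1.812e+06) = 62.58 dB(A).

63 dB(A)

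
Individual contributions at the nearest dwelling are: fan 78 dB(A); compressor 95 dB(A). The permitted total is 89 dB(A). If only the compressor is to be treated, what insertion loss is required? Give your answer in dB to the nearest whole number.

6 dB

Fixed contribution from the other source: Σ 10^(L/10) = 10^(78/10) = 6.310e+07 (78.00 dB(A)).
To meet 89 dB(A) overall, the treated compressor may contribute at most 10^(89/10) − 6.310e+07 = 7.312e+08, i.e. 88.64 dB(A).
So the compressor must be reduced from 95 to 88.64 dB(A): IL = 6.36 dB.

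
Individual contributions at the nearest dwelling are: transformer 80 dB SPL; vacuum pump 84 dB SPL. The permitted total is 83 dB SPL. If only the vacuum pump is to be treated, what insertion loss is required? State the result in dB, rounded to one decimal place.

4.0 dB

Fixed contribution from the other source: Σ 10^(L/10) = 10^(80/10) = 1.000e+08 (80.00 dB SPL).
The limit corresponds to 10^(83/10) = 1.995e+08; subtracting the fixed part leaves 9.953e+07 for the vacuum pump, i.e. 79.98 dB SPL.
Required insertion loss = 84 − 79.98 = 4.02 dB.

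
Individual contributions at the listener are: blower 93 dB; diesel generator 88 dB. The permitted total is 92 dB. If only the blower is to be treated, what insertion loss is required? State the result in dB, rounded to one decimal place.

The untreated sources together contribute 10^(88/10) = 6.310e+08, i.e. 88.00 dB.
To meet 92 dB overall, the treated blower may contribute at most 10^(92/10) − 6.310e+08 = 9.539e+08, i.e. 89.80 dB.
Required insertion loss = 93 − 89.80 = 3.20 dB.

3.2 dB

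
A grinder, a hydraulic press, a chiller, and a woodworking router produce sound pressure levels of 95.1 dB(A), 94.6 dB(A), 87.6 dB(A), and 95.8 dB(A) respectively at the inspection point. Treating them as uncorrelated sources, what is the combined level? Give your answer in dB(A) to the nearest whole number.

100 dB(A)

For uncorrelated sources the intensities add, so convert each level to linear form, sum, and take 10·log₁₀ of the total.
Σ 10^(L/10) = 10^(95.1/10) + 10^(94.6/10) + 10^(87.6/10) + 10^(95.8/10) = 1.050e+10.
L_total = 10·log₁₀(1.050e+10) = 100.21 dB(A).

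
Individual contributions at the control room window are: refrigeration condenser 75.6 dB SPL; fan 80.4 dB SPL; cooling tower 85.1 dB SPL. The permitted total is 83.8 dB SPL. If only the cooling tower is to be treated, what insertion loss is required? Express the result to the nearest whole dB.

5 dB

Everything except the cooling tower sums to 10^(75.6/10) + 10^(80.4/10) = 1.460e+08 in linear terms, 81.64 dB SPL.
The limit corresponds to 10^(83.8/10) = 2.399e+08; subtracting the fixed part leaves 9.393e+07 for the cooling tower, i.e. 79.73 dB SPL.
Required insertion loss = 85.1 − 79.73 = 5.37 dB.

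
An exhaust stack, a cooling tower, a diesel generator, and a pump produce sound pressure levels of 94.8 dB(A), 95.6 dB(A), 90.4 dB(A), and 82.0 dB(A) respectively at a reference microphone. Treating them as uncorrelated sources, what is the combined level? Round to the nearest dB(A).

99 dB(A)

For uncorrelated sources the intensities add, so convert each level to linear form, sum, and take 10·log₁₀ of the total.
Σ 10^(L/10) = 10^(94.8/10) + 10^(95.6/10) + 10^(90.4/10) + 10^(82.0/10) = 7.906e+09.
L_total = 10·log₁₀(7.906e+09) = 98.98 dB(A).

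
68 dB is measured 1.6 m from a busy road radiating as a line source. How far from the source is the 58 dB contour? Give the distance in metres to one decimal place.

16.0 m

Line-source spreading drops the level by 10·log₁₀(r₂/r₁); inverting, r₂/r₁ = 10^(ΔL/10).
r₂ = 1.6·10^((68−58)/10) = 1.6·10^(10.0/10) = 16.00 m.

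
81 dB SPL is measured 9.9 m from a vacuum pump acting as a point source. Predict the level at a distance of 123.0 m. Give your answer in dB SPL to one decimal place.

Spherical spreading from a point source gives a 20·log₁₀(r₂/r₁) drop.
L₂ = 81 − 20·log₁₀(123.0/9.9) = 81 − 21.885 = 59.11 dB SPL.

59.1 dB SPL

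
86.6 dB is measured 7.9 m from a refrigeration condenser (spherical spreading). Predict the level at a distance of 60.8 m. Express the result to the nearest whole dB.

Spherical spreading from a point source gives a 20·log₁₀(r₂/r₁) drop.
L₂ = 86.6 − 20·log₁₀(60.8/7.9) = 86.6 − 17.726 = 68.87 dB.

69 dB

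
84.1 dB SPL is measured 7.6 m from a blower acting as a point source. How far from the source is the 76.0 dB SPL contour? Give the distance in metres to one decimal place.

Point-source spreading drops the level by 20·log₁₀(r₂/r₁); inverting, r₂/r₁ = 10^(ΔL/20).
r₂ = 7.6·10^((84.1−76.0)/20) = 7.6·10^(8.1/20) = 19.31 m.

19.3 m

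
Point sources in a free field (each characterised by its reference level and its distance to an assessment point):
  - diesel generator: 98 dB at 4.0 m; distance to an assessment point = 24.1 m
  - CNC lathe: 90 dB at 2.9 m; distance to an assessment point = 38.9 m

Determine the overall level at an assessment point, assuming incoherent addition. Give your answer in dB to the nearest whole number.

Apply inverse-square spreading to bring every level to the receiver, then sum 10^(L/10).
diesel generator: 98 − 20·log₁₀(24.1/4.0) = 98 − 15.60 = 82.40 dB.
CNC lathe: 90 − 20·log₁₀(38.9/2.9) = 90 − 22.55 = 67.45 dB.
Σ 10^(L/10) = 1.794e+08 → L_total = 10·log₁₀(1.794e+08) = 82.54 dB.

83 dB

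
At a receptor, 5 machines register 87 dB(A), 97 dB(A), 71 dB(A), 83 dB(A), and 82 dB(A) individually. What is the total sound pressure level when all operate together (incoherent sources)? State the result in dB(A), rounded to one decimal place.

For uncorrelated sources the intensities add, so convert each level to linear form, sum, and take 10·log₁₀ of the total.
Σ 10^(L/10) = 10^(87/10) + 10^(97/10) + 10^(71/10) + 10^(83/10) + 10^(82/10) = 5.884e+09.
L_total = 10·log₁₀(5.884e+09) = 97.70 dB(A).

97.7 dB(A)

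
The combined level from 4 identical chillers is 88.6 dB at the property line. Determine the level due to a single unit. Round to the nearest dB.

Dividing the total intensity by 4 lowers the level by 10·log₁₀ 4 = 6.021 dB: L₁ = 88.6 − 6.021.

83 dB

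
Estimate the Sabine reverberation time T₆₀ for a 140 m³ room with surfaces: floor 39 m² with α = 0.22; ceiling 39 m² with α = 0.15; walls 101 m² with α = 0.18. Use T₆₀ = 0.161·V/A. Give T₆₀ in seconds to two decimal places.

0.69 s

A = Σ Sᵢαᵢ = 39·0.22 + 39·0.15 + 101·0.18 = 32.61 m².
T₆₀ = 0.161·V/A = 0.161·140/32.61 = 0.691 s.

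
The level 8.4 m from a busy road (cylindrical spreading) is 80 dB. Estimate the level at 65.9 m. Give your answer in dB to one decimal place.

Line-source attenuation: ΔL = 10·log₁₀(r₂/r₁) = 10·log₁₀(65.9/8.4) = 8.946 dB.
L₂ = 80 − 10·log₁₀(65.9/8.4) = 80 − 8.946 = 71.05 dB.

71.1 dB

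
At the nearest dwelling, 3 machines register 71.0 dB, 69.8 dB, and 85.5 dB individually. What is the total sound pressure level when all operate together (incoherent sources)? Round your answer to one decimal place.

85.8 dB

For uncorrelated sources the intensities add, so convert each level to linear form, sum, and take 10·log₁₀ of the total.
Σ 10^(L/10) = 10^(71.0/10) + 10^(69.8/10) + 10^(85.5/10) = 3.770e+08.
L_total = 10·log₁₀(3.770e+08) = 85.76 dB.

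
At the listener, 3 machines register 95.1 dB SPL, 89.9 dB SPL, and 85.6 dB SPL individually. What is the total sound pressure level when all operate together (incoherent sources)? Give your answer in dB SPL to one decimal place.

96.6 dB SPL

Incoherent sources combine by intensity addition: L_total = 10·log₁₀(Σ 10^(L_i/10)).
Σ 10^(L/10) = 10^(95.1/10) + 10^(89.9/10) + 10^(85.6/10) = 4.576e+09.
L_total = 10·log₁₀(4.576e+09) = 96.61 dB SPL.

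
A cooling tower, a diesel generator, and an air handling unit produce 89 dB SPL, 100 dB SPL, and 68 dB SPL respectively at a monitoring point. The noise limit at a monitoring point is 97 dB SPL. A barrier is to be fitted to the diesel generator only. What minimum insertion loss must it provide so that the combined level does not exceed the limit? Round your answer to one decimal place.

3.8 dB

Everything except the diesel generator sums to 10^(89/10) + 10^(68/10) = 8.006e+08 in linear terms, 89.03 dB SPL.
The limit corresponds to 10^(97/10) = 5.012e+09; subtracting the fixed part leaves 4.211e+09 for the diesel generator, i.e. 96.24 dB SPL.
So the diesel generator must be reduced from 100 to 96.24 dB SPL: IL = 3.76 dB.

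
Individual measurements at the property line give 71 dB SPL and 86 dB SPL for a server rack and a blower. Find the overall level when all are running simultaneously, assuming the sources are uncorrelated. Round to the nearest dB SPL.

Incoherent sources combine by intensity addition: L_total = 10·log₁₀(Σ 10^(L_i/10)).
Σ 10^(L/10) = 10^(71/10) + 10^(86/10) = 4.107e+08.
L_total = 10·log₁₀(4.107e+08) = 86.14 dB SPL.

86 dB SPL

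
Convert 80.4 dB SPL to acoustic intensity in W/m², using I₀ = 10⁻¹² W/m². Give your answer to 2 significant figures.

I = I₀·10^(L/10) = 10⁻¹² × 10^(80.4/10) = 10^(-3.960).

0.00011 W/m²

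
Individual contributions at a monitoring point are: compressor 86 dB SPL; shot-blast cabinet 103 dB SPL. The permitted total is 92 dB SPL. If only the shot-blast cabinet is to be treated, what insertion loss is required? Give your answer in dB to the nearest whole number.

Fixed contribution from the other source: Σ 10^(L/10) = 10^(86/10) = 3.981e+08 (86.00 dB SPL).
The limit corresponds to 10^(92/10) = 1.585e+09; subtracting the fixed part leaves 1.187e+09 for the shot-blast cabinet, i.e. 90.74 dB SPL.
Required insertion loss = 103 − 90.74 = 12.26 dB.

12 dB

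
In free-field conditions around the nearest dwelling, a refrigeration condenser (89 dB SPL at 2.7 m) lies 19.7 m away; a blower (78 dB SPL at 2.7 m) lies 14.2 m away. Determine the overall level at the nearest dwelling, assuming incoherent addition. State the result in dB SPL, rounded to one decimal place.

72.4 dB SPL

First find each source's level at the receiver (point-source: −20·log₁₀(r/r_ref)), then combine on an intensity basis.
refrigeration condenser: 89 − 20·log₁₀(19.7/2.7) = 89 − 17.26 = 71.74 dB SPL.
blower: 78 − 20·log₁₀(14.2/2.7) = 78 − 14.42 = 63.58 dB SPL.
Σ 10^(L/10) = 1.720e+07 → L_total = 10·log₁₀(1.720e+07) = 72.36 dB SPL.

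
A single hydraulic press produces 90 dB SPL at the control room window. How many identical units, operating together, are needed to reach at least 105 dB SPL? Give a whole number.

Need L₁ + 10·log₁₀ N ≥ 105, i.e. log₁₀ N ≥ 1.50.
N ≥ 10^(15.0/10) = 31.623, so N = 32.

32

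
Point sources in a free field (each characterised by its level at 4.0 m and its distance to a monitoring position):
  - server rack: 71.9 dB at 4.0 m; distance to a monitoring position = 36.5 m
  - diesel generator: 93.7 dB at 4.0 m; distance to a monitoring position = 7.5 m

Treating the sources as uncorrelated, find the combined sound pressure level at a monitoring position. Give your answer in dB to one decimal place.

88.2 dB

First find each source's level at the receiver (point-source: −20·log₁₀(r/r_ref)), then combine on an intensity basis.
server rack: 71.9 − 20·log₁₀(36.5/4.0) = 71.9 − 19.20 = 52.70 dB.
diesel generator: 93.7 − 20·log₁₀(7.5/4.0) = 93.7 − 5.46 = 88.24 dB.
Σ 10^(L/10) = 6.670e+08 → L_total = 10·log₁₀(6.670e+08) = 88.24 dB.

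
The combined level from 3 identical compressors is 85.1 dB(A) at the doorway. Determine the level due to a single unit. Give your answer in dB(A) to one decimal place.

3 equal contributions raise the level by 10·log₁₀ 3 = 4.771 dB, so each unit alone gives 85.1 − 4.771.

80.3 dB(A)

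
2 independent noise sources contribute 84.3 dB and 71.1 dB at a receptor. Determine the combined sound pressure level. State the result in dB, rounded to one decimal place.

For uncorrelated sources the intensities add, so convert each level to linear form, sum, and take 10·log₁₀ of the total.
Σ 10^(L/10) = 10^(84.3/10) + 10^(71.1/10) = 2.820e+08.
L_total = 10·log₁₀(2.820e+08) = 84.50 dB.

84.5 dB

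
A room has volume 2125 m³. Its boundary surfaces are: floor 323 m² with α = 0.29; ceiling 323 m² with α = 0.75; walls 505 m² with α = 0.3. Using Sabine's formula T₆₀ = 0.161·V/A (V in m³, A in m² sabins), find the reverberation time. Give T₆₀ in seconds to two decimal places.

0.70 s

A = Σ Sᵢαᵢ = 323·0.29 + 323·0.75 + 505·0.3 = 487.42 m².
T₆₀ = 0.161 × 2125 / 487.42 = 0.702 s.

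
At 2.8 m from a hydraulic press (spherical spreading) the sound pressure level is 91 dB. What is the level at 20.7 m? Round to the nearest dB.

Point-source attenuation: ΔL = 20·log₁₀(r₂/r₁) = 20·log₁₀(20.7/2.8) = 17.376 dB.
L₂ = 91 − 20·log₁₀(20.7/2.8) = 91 − 17.376 = 73.62 dB.

74 dB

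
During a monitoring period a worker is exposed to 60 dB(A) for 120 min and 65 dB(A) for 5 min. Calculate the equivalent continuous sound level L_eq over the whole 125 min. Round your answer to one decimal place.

L_eq = 10·log₁₀[(1/T)·Σ tᵢ·10^(Lᵢ/10)] with T = 125 min.
Σ tᵢ·10^(Lᵢ/10) = 120·10^(60/10) + 5·10^(65/10) = 1.358e+08.
L_eq = 10·log₁₀(1.358e+08/125) = 60.36 dB(A).

60.4 dB(A)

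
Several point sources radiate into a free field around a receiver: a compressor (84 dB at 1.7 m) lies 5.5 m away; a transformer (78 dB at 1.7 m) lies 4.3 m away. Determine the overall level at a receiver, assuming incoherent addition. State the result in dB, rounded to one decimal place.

75.3 dB

First find each source's level at the receiver (point-source: −20·log₁₀(r/r_ref)), then combine on an intensity basis.
compressor: 84 − 20·log₁₀(5.5/1.7) = 84 − 10.20 = 73.80 dB.
transformer: 78 − 20·log₁₀(4.3/1.7) = 78 − 8.06 = 69.94 dB.
Σ 10^(L/10) = 3.386e+07 → L_total = 10·log₁₀(3.386e+07) = 75.30 dB.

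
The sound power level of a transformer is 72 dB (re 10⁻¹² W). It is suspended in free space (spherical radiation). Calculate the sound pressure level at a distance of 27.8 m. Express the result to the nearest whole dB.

L_p = L_w − 10·log₁₀(4π·r²) with r = 27.8 m.
4π·r² = 9712 m², 10·log₁₀ of that is 39.873 dB.
L_p = 72 − 39.873 = 32.13 dB.

32 dB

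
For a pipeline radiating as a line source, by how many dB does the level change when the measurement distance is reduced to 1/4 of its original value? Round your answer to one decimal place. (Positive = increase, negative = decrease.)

With cylindrical spreading the level changes by −10·log₁₀(r₂/r₁).
ΔL = −10·log₁₀(0.25) = +6.02 dB.

+6.0 dB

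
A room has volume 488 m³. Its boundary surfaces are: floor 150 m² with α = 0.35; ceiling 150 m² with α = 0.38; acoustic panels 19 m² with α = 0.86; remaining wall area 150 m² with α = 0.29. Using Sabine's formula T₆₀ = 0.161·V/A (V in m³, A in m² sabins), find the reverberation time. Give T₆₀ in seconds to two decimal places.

0.46 s

Total absorption A = 150·0.35 + 150·0.38 + 19·0.86 + 150·0.29 = 169.34 m² sabins.
T₆₀ = 0.161·V/A = 0.161·488/169.34 = 0.464 s.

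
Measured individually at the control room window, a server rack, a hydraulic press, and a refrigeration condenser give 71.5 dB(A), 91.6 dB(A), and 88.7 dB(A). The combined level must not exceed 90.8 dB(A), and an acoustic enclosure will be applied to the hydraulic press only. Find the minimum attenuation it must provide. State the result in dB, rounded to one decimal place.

5.1 dB

Everything except the hydraulic press sums to 10^(71.5/10) + 10^(88.7/10) = 7.554e+08 in linear terms, 88.78 dB(A).
The limit corresponds to 10^(90.8/10) = 1.202e+09; subtracting the fixed part leaves 4.468e+08 for the hydraulic press, i.e. 86.50 dB(A).
Required insertion loss = 91.6 − 86.50 = 5.10 dB.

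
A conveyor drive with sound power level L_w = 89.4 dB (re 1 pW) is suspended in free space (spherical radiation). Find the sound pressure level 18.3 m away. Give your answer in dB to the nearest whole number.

The power spreads over a sphere of area 4π·r², so L_p = L_w − 10·log₁₀(4π·r²).
4π·r² = 4208 m², 10·log₁₀ of that is 36.241 dB.
L_p = 89.4 − 36.241 = 53.16 dB.

53 dB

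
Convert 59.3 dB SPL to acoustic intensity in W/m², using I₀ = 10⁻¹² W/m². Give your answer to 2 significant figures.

8.5e-07 W/m²

I/I₀ = 10^(59.3/10) = 8.511e+05, so I = 8.511e+05 × 10⁻¹² W/m².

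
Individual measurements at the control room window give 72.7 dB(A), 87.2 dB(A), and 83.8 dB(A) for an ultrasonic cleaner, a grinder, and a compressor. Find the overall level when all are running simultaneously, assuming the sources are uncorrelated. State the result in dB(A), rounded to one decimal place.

For uncorrelated sources the intensities add, so convert each level to linear form, sum, and take 10·log₁₀ of the total.
Σ 10^(L/10) = 10^(72.7/10) + 10^(87.2/10) + 10^(83.8/10) = 7.833e+08.
L_total = 10·log₁₀(7.833e+08) = 88.94 dB(A).

88.9 dB(A)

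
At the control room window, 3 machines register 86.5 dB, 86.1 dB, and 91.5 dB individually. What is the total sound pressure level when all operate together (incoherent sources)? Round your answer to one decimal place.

93.6 dB

Incoherent sources combine by intensity addition: L_total = 10·log₁₀(Σ 10^(L_i/10)).
Σ 10^(L/10) = 10^(86.5/10) + 10^(86.1/10) + 10^(91.5/10) = 2.267e+09.
L_total = 10·log₁₀(2.267e+09) = 93.55 dB.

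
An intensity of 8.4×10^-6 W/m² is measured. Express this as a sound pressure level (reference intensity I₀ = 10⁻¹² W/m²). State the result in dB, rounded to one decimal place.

69.2 dB

Dividing by I₀ shifts the exponent by 12: I/I₀ = 8.4×10^6.
L = 10·(0.9243 + 6) = 69.24 dB.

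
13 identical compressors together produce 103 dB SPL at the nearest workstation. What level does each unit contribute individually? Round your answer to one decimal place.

91.9 dB SPL

Dividing the total intensity by 13 lowers the level by 10·log₁₀ 13 = 11.139 dB: L₁ = 103 − 11.139.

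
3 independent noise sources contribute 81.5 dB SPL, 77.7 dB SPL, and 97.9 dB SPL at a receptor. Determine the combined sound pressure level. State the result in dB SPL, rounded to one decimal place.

98.0 dB SPL

For uncorrelated sources the intensities add, so convert each level to linear form, sum, and take 10·log₁₀ of the total.
Σ 10^(L/10) = 10^(81.5/10) + 10^(77.7/10) + 10^(97.9/10) = 6.366e+09.
L_total = 10·log₁₀(6.366e+09) = 98.04 dB SPL.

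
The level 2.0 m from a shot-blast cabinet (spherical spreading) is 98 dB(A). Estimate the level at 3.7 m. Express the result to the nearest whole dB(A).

93 dB(A)

For a point source, L₂ = L₁ − 20·log₁₀(r₂/r₁).
L₂ = 98 − 20·log₁₀(3.7/2.0) = 98 − 5.343 = 92.66 dB(A).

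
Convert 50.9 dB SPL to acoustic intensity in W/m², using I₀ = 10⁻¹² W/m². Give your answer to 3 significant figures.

L = 10·log₁₀(I/I₀) ⇒ I = I₀·10^(L/10) = 10⁻¹² × 10^5.09.

1.23e-07 W/m²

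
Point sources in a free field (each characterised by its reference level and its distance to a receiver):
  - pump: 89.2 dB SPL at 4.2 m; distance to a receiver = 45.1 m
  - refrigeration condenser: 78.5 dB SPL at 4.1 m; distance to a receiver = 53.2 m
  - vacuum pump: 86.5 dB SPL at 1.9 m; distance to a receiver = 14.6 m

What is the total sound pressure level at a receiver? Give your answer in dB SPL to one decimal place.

Propagate each source to the receiver with L = L_ref − 20·log₁₀(r/r_ref), then add intensities.
pump: 89.2 − 20·log₁₀(45.1/4.2) = 89.2 − 20.62 = 68.58 dB SPL.
refrigeration condenser: 78.5 − 20·log₁₀(53.2/4.1) = 78.5 − 22.26 = 56.24 dB SPL.
vacuum pump: 86.5 − 20·log₁₀(14.6/1.9) = 86.5 − 17.71 = 68.79 dB SPL.
Σ 10^(L/10) = 1.520e+07 → L_total = 10·log₁₀(1.520e+07) = 71.82 dB SPL.

71.8 dB SPL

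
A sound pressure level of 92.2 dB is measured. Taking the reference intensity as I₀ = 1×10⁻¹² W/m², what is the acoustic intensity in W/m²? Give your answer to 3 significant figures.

L = 10·log₁₀(I/I₀) ⇒ I = I₀·10^(L/10) = 10⁻¹² × 10^9.22.

0.00166 W/m²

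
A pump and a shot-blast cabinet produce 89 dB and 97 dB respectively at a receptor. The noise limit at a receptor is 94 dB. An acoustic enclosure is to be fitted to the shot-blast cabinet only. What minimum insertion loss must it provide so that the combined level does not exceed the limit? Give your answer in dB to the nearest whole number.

Fixed contribution from the other source: Σ 10^(L/10) = 10^(89/10) = 7.943e+08 (89.00 dB).
The limit corresponds to 10^(94/10) = 2.512e+09; subtracting the fixed part leaves 1.718e+09 for the shot-blast cabinet, i.e. 92.35 dB.
Required insertion loss = 97 − 92.35 = 4.65 dB.

5 dB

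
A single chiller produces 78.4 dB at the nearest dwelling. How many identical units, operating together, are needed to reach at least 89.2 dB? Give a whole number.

13

The shortfall is 89.2 − 78.4 = 10.8 dB, and N units add 10·log₁₀ N, so need 10·log₁₀ N ≥ 10.8.
N ≥ 10^(10.8/10) = 12.023, so N = 13.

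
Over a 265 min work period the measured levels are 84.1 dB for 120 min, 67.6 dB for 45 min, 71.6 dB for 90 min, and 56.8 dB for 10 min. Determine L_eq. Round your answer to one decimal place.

L_eq = 10·log₁₀[(1/T)·Σ tᵢ·10^(Lᵢ/10)] with T = 265 min.
Σ tᵢ·10^(Lᵢ/10) = 120·10^(84.1/10) + 45·10^(67.6/10) + 90·10^(71.6/10) + 10·10^(56.8/10) = 3.241e+10.
L_eq = 10·log₁₀(3.241e+10/265) = 80.87 dB.

80.9 dB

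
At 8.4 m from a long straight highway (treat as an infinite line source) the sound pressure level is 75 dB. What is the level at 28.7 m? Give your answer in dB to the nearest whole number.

Cylindrical spreading from a line source gives a 10·log₁₀(r₂/r₁) drop.
L₂ = 75 − 10·log₁₀(28.7/8.4) = 75 − 5.336 = 69.66 dB.

70 dB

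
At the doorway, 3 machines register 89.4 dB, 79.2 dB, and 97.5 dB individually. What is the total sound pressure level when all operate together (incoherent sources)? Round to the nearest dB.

98 dB

Incoherent sources combine by intensity addition: L_total = 10·log₁₀(Σ 10^(L_i/10)).
Σ 10^(L/10) = 10^(89.4/10) + 10^(79.2/10) + 10^(97.5/10) = 6.578e+09.
L_total = 10·log₁₀(6.578e+09) = 98.18 dB.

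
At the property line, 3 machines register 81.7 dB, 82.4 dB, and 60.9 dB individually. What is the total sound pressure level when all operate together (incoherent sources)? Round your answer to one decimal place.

For uncorrelated sources the intensities add, so convert each level to linear form, sum, and take 10·log₁₀ of the total.
Σ 10^(L/10) = 10^(81.7/10) + 10^(82.4/10) + 10^(60.9/10) = 3.229e+08.
L_total = 10·log₁₀(3.229e+08) = 85.09 dB.

85.1 dB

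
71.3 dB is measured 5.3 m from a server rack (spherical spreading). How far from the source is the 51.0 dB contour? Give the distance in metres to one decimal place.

Point-source spreading drops the level by 20·log₁₀(r₂/r₁); inverting, r₂/r₁ = 10^(ΔL/20).
r₂ = 5.3·10^((71.3−51.0)/20) = 5.3·10^(20.3/20) = 54.86 m.

54.9 m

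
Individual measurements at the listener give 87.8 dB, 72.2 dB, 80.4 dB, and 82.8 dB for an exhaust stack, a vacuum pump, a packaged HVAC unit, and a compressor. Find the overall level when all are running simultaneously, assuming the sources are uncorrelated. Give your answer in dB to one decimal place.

89.6 dB

For uncorrelated sources the intensities add, so convert each level to linear form, sum, and take 10·log₁₀ of the total.
Σ 10^(L/10) = 10^(87.8/10) + 10^(72.2/10) + 10^(80.4/10) + 10^(82.8/10) = 9.193e+08.
L_total = 10·log₁₀(9.193e+08) = 89.63 dB.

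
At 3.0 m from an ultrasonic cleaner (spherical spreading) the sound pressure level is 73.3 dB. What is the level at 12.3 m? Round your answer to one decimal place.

61.0 dB

Spherical spreading from a point source gives a 20·log₁₀(r₂/r₁) drop.
L₂ = 73.3 − 20·log₁₀(12.3/3.0) = 73.3 − 12.256 = 61.04 dB.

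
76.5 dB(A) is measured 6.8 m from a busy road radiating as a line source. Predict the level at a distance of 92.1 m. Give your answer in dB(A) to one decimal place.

65.2 dB(A)

For a line source, L₂ = L₁ − 10·log₁₀(r₂/r₁).
L₂ = 76.5 − 10·log₁₀(92.1/6.8) = 76.5 − 11.318 = 65.18 dB(A).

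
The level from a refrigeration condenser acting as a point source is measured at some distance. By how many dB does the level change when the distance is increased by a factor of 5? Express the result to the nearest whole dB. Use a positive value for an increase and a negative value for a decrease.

Point-source spreading: ΔL = −20·log₁₀(r₂/r₁).
ΔL = −20·log₁₀(5) = -13.98 dB.

-14 dB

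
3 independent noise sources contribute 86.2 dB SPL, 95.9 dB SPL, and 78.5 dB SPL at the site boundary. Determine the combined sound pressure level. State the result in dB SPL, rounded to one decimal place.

96.4 dB SPL

For uncorrelated sources the intensities add, so convert each level to linear form, sum, and take 10·log₁₀ of the total.
Σ 10^(L/10) = 10^(86.2/10) + 10^(95.9/10) + 10^(78.5/10) = 4.378e+09.
L_total = 10·log₁₀(4.378e+09) = 96.41 dB SPL.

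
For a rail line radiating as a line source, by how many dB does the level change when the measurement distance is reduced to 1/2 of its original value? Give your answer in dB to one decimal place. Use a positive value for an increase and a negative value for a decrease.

+3.0 dB

A line source loses 3 dB per doubling of distance; generally ΔL = −10·log₁₀(r₂/r₁).
ΔL = −10·log₁₀(0.5) = +3.01 dB.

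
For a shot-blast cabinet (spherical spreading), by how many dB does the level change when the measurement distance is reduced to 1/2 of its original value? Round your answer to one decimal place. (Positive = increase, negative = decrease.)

+6.0 dB

With spherical spreading the level changes by −20·log₁₀(r₂/r₁).
ΔL = −20·log₁₀(0.5) = +6.02 dB.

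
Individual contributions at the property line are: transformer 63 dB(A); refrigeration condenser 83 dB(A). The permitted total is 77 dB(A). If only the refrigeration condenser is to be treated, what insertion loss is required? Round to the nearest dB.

6 dB

Everything except the refrigeration condenser sums to 10^(63/10) = 1.995e+06 in linear terms, 63.00 dB(A).
The limit corresponds to 10^(77/10) = 5.012e+07; subtracting the fixed part leaves 4.812e+07 for the refrigeration condenser, i.e. 76.82 dB(A).
Required insertion loss = 83 − 76.82 = 6.18 dB.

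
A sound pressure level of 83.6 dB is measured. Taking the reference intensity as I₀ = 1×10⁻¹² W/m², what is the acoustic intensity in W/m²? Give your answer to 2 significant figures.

0.00023 W/m²

L = 10·log₁₀(I/I₀) ⇒ I = I₀·10^(L/10) = 10⁻¹² × 10^8.36.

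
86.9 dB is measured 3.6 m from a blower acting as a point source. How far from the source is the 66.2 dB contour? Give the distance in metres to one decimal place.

For a point source L₁ − L₂ = 20·log₁₀(r₂/r₁), so r₂ = r₁·10^((L₁−L₂)/20).
r₂ = 3.6·10^((86.9−66.2)/20) = 3.6·10^(20.7/20) = 39.02 m.

39.0 m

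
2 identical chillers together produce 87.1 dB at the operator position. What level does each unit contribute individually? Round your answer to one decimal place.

2 equal contributions raise the level by 10·log₁₀ 2 = 3.010 dB, so each unit alone gives 87.1 − 3.010.

84.1 dB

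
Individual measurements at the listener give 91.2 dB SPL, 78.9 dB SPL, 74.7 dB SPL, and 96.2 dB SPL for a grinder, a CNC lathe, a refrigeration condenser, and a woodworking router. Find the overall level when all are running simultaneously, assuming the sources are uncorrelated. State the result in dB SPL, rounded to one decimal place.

97.5 dB SPL

Incoherent sources combine by intensity addition: L_total = 10·log₁₀(Σ 10^(L_i/10)).
Σ 10^(L/10) = 10^(91.2/10) + 10^(78.9/10) + 10^(74.7/10) + 10^(96.2/10) = 5.594e+09.
L_total = 10·log₁₀(5.594e+09) = 97.48 dB SPL.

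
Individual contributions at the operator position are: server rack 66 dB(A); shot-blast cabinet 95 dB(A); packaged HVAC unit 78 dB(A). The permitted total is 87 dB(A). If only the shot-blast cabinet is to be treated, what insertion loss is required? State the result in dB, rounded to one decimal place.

8.6 dB

The untreated sources together contribute 10^(66/10) + 10^(78/10) = 6.708e+07, i.e. 78.27 dB(A).
The limit corresponds to 10^(87/10) = 5.012e+08; subtracting the fixed part leaves 4.341e+08 for the shot-blast cabinet, i.e. 86.38 dB(A).
So the shot-blast cabinet must be reduced from 95 to 86.38 dB(A): IL = 8.62 dB.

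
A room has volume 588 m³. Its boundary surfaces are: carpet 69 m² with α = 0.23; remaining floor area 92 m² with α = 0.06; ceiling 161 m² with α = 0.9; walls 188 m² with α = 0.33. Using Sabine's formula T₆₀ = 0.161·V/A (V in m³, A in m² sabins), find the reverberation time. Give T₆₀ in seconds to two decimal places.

0.41 s

Summing Sᵢαᵢ: 69·0.23 + 92·0.06 + 161·0.9 + 188·0.33 = 228.33 m².
T₆₀ = 0.161 × 588 / 228.33 = 0.415 s.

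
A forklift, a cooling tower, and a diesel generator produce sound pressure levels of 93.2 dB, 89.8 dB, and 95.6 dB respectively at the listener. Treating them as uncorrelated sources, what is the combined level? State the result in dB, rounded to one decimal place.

98.2 dB

Incoherent sources combine by intensity addition: L_total = 10·log₁₀(Σ 10^(L_i/10)).
Σ 10^(L/10) = 10^(93.2/10) + 10^(89.8/10) + 10^(95.6/10) = 6.675e+09.
L_total = 10·log₁₀(6.675e+09) = 98.24 dB.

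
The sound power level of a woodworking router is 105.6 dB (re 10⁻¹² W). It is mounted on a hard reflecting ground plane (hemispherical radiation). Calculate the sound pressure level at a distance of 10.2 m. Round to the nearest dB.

Free-field hemispherical radiation: L_p = L_w − 10·log₁₀(2π·r²), r = 10.2 m.
2π·r² = 653.7 m², 10·log₁₀ of that is 28.154 dB.
L_p = 105.6 − 28.154 = 77.45 dB.

77 dB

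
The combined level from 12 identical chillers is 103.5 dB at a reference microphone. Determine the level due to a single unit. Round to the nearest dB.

12 equal contributions raise the level by 10·log₁₀ 12 = 10.792 dB, so each unit alone gives 103.5 − 10.792.

93 dB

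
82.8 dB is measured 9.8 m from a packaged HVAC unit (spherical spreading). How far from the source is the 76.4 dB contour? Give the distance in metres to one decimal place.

20.5 m

The 6.4 dB drop corresponds to a distance ratio of 10^(6.4/20) for a point source.
r₂ = 9.8·10^((82.8−76.4)/20) = 9.8·10^(6.4/20) = 20.48 m.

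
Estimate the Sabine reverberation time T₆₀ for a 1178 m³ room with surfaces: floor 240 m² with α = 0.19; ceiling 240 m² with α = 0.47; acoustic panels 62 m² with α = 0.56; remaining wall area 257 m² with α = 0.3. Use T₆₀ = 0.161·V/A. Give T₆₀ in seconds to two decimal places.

Summing Sᵢαᵢ: 240·0.19 + 240·0.47 + 62·0.56 + 257·0.3 = 270.22 m².
T₆₀ = 0.161·V/A = 0.161·1178/270.22 = 0.702 s.

0.70 s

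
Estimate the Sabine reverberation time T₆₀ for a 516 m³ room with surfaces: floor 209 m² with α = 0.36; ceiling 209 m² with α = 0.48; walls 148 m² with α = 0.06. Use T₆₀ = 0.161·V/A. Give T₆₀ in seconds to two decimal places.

0.45 s

Total absorption A = 209·0.36 + 209·0.48 + 148·0.06 = 184.44 m² sabins.
T₆₀ = 0.161·V/A = 0.161·516/184.44 = 0.450 s.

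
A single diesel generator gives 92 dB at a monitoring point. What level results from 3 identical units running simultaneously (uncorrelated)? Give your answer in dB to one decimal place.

96.8 dB

L_total = L₁ + 10·log₁₀ N for N identical incoherent sources.
L_total = 92 + 10·log₁₀(3) = 92 + 4.771 = 96.77 dB.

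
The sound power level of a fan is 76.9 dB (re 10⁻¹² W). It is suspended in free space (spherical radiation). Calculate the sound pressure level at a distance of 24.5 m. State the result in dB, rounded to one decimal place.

38.1 dB

The power spreads over a sphere of area 4π·r², so L_p = L_w − 10·log₁₀(4π·r²).
4π·r² = 7543 m², 10·log₁₀ of that is 38.775 dB.
L_p = 76.9 − 38.775 = 38.12 dB.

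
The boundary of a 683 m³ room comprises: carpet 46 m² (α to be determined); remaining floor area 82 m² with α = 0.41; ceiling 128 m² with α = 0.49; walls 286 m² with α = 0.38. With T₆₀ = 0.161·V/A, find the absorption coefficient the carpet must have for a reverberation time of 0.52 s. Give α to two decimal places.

0.14

Required total absorption A = 0.161·683/0.52 = 211.47 m².
Absorption from the other surfaces = 82·0.41 + 128·0.49 + 286·0.38 = 205.02 m², so the carpet must supply 6.45 m² over 46 m².
α = 6.45/46 = 0.140.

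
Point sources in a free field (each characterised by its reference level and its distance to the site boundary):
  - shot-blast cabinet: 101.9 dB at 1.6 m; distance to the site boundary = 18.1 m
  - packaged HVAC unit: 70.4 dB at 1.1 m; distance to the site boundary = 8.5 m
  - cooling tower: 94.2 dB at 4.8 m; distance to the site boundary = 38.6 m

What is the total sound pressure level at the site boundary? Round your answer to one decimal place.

Apply inverse-square spreading to bring every level to the receiver, then sum 10^(L/10).
shot-blast cabinet: 101.9 − 20·log₁₀(18.1/1.6) = 101.9 − 21.07 = 80.83 dB.
packaged HVAC unit: 70.4 − 20·log₁₀(8.5/1.1) = 70.4 − 17.76 = 52.64 dB.
cooling tower: 94.2 − 20·log₁₀(38.6/4.8) = 94.2 − 18.11 = 76.09 dB.
Σ 10^(L/10) = 1.619e+08 → L_total = 10·log₁₀(1.619e+08) = 82.09 dB.

82.1 dB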